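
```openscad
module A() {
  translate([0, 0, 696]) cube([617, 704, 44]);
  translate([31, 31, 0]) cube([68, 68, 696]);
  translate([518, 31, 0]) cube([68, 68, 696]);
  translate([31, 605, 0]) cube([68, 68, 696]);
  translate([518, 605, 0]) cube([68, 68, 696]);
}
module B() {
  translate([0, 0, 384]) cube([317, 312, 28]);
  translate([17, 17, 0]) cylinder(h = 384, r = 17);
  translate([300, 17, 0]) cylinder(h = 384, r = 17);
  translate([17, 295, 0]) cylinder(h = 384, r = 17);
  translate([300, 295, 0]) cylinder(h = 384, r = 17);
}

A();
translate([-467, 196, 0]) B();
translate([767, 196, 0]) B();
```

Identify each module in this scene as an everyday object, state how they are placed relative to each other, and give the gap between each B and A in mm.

A is a table. B is a stool. Two stools sit around the table at the −x, +x sides. The gap between each stool and the table is 150 mm.

Each stool's nearest face is 150 mm from the table's bounding box.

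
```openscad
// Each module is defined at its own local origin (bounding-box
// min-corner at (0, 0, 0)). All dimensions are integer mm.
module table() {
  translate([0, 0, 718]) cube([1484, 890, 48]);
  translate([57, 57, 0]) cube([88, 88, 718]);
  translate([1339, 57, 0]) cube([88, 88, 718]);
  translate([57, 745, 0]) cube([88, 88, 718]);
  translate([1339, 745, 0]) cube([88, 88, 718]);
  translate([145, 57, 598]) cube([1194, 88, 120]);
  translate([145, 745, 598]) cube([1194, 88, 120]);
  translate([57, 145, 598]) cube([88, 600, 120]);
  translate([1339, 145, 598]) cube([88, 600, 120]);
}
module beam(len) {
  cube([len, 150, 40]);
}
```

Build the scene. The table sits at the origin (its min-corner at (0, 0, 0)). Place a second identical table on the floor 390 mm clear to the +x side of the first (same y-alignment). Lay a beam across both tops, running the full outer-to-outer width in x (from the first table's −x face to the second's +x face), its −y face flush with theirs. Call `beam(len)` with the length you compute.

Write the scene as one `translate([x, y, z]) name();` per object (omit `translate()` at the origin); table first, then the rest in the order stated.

table();
translate([1874, 0, 0]) table();
translate([0, 0, 766]) beam(3358);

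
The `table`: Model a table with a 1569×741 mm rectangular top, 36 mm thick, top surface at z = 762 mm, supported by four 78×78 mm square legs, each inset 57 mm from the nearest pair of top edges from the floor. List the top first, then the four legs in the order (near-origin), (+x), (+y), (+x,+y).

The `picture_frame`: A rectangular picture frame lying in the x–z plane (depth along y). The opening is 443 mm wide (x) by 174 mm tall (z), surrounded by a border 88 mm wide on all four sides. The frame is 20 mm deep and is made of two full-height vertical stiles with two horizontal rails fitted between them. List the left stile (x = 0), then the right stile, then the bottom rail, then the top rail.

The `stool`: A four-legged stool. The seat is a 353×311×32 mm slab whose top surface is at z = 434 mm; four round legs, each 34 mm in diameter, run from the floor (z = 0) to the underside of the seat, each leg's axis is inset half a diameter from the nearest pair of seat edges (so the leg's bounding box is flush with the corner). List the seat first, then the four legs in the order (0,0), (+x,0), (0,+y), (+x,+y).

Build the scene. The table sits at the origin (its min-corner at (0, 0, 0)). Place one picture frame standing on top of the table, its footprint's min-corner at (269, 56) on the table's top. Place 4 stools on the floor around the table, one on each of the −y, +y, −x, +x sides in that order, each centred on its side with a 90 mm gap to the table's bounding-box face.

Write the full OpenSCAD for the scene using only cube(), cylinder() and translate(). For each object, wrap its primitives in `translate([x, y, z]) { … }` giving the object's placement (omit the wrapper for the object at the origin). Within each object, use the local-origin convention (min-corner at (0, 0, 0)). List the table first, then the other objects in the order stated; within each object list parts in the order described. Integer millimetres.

translate([0, 0, 726]) cube([1569, 741, 36]);
translate([57, 57, 0]) cube([78, 78, 726]);
translate([1434, 57, 0]) cube([78, 78, 726]);
translate([57, 606, 0]) cube([78, 78, 726]);
translate([1434, 606, 0]) cube([78, 78, 726]);
translate([269, 56, 762]) {
  cube([88, 20, 350]);
  translate([531, 0, 0]) cube([88, 20, 350]);
  translate([88, 0, 0]) cube([443, 20, 88]);
  translate([88, 0, 262]) cube([443, 20, 88]);
}
translate([608, -401, 0]) {
  translate([0, 0, 402]) cube([353, 311, 32]);
  translate([17, 17, 0]) cylinder(h = 402, r = 17);
  translate([336, 17, 0]) cylinder(h = 402, r = 17);
  translate([17, 294, 0]) cylinder(h = 402, r = 17);
  translate([336, 294, 0]) cylinder(h = 402, r = 17);
}
translate([608, 831, 0]) {
  translate([0, 0, 402]) cube([353, 311, 32]);
  translate([17, 17, 0]) cylinder(h = 402, r = 17);
  translate([336, 17, 0]) cylinder(h = 402, r = 17);
  translate([17, 294, 0]) cylinder(h = 402, r = 17);
  translate([336, 294, 0]) cylinder(h = 402, r = 17);
}
translate([-443, 215, 0]) {
  translate([0, 0, 402]) cube([353, 311, 32]);
  translate([17, 17, 0]) cylinder(h = 402, r = 17);
  translate([336, 17, 0]) cylinder(h = 402, r = 17);
  translate([17, 294, 0]) cylinder(h = 402, r = 17);
  translate([336, 294, 0]) cylinder(h = 402, r = 17);
}
translate([1659, 215, 0]) {
  translate([0, 0, 402]) cube([353, 311, 32]);
  translate([17, 17, 0]) cylinder(h = 402, r = 17);
  translate([336, 17, 0]) cylinder(h = 402, r = 17);
  translate([17, 294, 0]) cylinder(h = 402, r = 17);
  translate([336, 294, 0]) cylinder(h = 402, r = 17);
}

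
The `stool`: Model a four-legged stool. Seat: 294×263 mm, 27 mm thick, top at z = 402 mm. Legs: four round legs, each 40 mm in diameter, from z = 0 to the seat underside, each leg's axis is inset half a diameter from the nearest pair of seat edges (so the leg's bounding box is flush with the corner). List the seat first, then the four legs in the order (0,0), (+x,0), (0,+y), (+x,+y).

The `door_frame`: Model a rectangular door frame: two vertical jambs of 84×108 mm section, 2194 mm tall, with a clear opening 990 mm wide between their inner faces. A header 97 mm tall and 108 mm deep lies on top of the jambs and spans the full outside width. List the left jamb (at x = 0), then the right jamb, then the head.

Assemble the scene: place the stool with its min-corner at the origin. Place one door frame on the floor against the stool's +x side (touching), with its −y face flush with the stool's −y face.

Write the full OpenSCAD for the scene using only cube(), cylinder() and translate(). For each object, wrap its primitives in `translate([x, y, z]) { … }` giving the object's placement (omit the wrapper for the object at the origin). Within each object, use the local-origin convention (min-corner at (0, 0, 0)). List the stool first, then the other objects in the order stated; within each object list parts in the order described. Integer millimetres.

translate([0, 0, 375]) cube([294, 263, 27]);
translate([20, 20, 0]) cylinder(h = 375, r = 20);
translate([274, 20, 0]) cylinder(h = 375, r = 20);
translate([20, 243, 0]) cylinder(h = 375, r = 20);
translate([274, 243, 0]) cylinder(h = 375, r = 20);
translate([294, 0, 0]) {
  cube([84, 108, 2194]);
  translate([1074, 0, 0]) cube([84, 108, 2194]);
  translate([0, 0, 2194]) cube([1158, 108, 97]);
}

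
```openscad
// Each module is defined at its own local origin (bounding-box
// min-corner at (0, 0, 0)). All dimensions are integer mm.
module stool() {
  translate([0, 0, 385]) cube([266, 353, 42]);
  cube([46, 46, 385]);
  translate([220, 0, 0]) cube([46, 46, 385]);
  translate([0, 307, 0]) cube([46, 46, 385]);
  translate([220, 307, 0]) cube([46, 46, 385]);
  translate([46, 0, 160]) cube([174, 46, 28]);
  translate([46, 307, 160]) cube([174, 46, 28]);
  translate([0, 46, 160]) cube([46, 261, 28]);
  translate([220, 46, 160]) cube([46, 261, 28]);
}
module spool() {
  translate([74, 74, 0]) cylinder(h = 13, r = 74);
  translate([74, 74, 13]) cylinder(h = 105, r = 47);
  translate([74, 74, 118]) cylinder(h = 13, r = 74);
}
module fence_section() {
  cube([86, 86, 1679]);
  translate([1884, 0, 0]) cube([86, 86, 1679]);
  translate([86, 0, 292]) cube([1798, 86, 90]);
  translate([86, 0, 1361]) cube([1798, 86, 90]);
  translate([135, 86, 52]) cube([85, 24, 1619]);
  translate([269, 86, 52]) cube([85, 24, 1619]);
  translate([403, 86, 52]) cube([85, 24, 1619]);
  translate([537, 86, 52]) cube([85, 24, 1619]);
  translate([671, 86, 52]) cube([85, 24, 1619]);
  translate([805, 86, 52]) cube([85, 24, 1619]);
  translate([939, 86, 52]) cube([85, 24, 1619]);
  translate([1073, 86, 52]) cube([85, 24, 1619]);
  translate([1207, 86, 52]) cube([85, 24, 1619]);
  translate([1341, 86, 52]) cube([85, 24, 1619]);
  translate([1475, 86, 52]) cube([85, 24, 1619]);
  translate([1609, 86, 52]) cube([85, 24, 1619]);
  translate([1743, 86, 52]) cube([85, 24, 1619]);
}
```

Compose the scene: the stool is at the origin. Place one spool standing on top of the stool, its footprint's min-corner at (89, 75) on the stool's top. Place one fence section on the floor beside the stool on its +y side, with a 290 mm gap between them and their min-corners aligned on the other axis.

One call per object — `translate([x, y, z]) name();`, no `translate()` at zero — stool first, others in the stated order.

stool();
translate([89, 75, 427]) spool();
translate([0, 643, 0]) fence_section();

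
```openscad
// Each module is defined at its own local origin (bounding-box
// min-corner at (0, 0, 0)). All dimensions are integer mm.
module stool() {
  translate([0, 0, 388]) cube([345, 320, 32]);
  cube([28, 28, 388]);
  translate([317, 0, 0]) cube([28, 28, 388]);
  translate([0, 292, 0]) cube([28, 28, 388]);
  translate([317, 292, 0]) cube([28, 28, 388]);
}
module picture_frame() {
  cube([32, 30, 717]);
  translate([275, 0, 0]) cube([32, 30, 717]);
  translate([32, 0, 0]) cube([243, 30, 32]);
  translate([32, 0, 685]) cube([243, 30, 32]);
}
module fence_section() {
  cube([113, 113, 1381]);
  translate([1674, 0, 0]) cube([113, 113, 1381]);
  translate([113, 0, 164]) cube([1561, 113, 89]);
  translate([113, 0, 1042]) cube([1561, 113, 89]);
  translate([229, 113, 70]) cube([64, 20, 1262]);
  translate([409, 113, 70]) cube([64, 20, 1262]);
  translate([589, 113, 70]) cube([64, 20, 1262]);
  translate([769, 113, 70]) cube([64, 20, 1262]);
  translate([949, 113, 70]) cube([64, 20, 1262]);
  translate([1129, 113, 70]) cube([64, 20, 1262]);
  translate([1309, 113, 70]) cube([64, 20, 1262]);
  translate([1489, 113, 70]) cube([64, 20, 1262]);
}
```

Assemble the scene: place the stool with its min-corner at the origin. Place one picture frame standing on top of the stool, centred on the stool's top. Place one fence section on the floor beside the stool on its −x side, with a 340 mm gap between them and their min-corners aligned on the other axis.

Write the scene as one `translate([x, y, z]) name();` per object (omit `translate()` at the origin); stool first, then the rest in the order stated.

stool();
translate([19, 145, 420]) picture_frame();
translate([-2127, 0, 0]) fence_section();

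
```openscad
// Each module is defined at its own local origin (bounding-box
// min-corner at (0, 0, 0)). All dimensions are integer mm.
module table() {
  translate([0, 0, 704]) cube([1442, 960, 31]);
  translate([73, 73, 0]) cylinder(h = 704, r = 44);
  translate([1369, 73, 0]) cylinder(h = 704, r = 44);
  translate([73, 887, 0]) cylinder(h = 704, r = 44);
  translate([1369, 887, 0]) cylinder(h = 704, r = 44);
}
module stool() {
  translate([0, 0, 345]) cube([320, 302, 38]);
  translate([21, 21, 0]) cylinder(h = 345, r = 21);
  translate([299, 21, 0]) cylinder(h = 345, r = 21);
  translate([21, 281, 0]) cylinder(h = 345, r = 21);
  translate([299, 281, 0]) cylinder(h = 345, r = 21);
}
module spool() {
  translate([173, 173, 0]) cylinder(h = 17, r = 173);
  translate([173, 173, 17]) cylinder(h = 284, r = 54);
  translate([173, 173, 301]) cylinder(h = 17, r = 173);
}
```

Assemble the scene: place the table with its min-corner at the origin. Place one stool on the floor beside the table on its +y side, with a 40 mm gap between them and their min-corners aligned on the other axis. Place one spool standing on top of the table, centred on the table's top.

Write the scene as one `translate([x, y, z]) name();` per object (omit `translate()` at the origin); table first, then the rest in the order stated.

table();
translate([0, 1000, 0]) stool();
translate([548, 307, 735]) spool();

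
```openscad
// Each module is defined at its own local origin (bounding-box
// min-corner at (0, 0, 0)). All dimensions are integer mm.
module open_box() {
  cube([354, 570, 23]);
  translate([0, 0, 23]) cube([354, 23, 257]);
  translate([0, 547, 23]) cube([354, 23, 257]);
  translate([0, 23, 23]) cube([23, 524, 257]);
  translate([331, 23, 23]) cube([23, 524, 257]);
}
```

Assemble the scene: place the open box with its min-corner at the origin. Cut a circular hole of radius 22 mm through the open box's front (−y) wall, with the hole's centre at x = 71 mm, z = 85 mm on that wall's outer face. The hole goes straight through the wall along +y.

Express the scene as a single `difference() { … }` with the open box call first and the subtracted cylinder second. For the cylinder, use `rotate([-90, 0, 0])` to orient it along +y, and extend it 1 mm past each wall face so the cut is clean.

difference() {
  open_box();
  translate([71, -1, 85]) rotate([-90, 0, 0]) cylinder(h = 25, r = 22);
}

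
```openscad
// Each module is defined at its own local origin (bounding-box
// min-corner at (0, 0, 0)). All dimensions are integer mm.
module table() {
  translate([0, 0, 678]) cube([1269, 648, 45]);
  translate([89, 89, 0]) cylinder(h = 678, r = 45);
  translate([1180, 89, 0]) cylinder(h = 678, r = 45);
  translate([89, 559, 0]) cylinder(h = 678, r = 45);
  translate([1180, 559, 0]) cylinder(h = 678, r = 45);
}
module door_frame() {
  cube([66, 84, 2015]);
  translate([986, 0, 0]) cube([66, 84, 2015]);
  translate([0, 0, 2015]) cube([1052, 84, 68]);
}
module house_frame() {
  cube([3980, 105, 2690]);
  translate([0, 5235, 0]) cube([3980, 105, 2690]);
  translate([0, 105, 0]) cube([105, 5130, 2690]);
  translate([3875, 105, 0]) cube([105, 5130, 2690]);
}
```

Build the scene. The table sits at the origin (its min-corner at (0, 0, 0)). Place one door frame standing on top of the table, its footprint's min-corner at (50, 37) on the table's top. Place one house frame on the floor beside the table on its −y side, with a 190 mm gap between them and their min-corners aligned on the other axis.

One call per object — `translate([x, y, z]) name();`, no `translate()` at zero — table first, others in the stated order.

table();
translate([50, 37, 723]) door_frame();
translate([0, -5530, 0]) house_frame();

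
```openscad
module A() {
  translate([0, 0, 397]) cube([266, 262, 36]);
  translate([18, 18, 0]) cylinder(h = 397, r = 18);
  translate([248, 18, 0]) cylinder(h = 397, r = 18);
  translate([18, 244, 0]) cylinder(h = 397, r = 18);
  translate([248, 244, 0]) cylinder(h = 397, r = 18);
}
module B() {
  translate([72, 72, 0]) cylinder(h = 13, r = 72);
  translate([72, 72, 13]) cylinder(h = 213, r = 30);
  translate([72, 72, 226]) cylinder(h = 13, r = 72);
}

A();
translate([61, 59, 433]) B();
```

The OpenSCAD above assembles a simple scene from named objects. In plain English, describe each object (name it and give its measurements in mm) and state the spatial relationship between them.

A is a four-legged stool. The seat is a 266×262×36 mm slab whose top surface is at z = 433 mm; four round legs, each 36 mm in diameter, run from the floor (z = 0) to the underside of the seat, each leg's axis is inset half a diameter from the nearest pair of seat edges (so the leg's bounding box is flush with the corner).

B is a spool: two coaxial disc flanges of radius 72 mm and thickness 13 mm, joined by a core cylinder of radius 30 mm and height 213 mm. The lower flange rests on z = 0 and the three cylinders share a vertical axis.

The spool is on top of the stool, centred.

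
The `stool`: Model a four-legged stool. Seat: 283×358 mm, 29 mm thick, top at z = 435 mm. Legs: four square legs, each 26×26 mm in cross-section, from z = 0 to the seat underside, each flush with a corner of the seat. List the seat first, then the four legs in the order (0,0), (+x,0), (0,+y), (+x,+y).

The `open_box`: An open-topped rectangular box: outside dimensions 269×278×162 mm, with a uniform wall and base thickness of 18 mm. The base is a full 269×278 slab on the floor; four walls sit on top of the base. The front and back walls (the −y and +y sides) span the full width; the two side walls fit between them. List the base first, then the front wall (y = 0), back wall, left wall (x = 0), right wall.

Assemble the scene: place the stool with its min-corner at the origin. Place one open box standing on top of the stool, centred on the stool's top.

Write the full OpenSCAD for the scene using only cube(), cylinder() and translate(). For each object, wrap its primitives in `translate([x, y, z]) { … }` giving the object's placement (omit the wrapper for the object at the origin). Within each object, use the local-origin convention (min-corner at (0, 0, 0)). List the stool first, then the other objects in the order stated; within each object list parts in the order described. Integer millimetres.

translate([0, 0, 406]) cube([283, 358, 29]);
cube([26, 26, 406]);
translate([257, 0, 0]) cube([26, 26, 406]);
translate([0, 332, 0]) cube([26, 26, 406]);
translate([257, 332, 0]) cube([26, 26, 406]);
translate([7, 40, 435]) {
  cube([269, 278, 18]);
  translate([0, 0, 18]) cube([269, 18, 144]);
  translate([0, 260, 18]) cube([269, 18, 144]);
  translate([0, 18, 18]) cube([18, 242, 144]);
  translate([251, 18, 18]) cube([18, 242, 144]);
}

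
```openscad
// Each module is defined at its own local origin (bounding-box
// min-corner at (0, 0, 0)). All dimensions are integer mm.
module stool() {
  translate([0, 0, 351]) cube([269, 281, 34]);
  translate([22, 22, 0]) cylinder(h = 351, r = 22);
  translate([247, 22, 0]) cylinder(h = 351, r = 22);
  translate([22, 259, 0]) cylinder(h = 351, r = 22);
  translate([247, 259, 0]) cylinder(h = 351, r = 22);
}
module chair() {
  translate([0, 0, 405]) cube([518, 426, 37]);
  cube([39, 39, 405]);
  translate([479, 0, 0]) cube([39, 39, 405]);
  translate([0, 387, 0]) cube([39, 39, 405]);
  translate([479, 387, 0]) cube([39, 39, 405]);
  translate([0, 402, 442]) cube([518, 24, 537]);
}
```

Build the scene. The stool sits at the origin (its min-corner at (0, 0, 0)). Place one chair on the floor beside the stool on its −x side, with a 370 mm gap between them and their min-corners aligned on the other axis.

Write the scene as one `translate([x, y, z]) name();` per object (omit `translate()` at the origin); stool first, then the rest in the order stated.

stool();
translate([-888, 0, 0]) chair();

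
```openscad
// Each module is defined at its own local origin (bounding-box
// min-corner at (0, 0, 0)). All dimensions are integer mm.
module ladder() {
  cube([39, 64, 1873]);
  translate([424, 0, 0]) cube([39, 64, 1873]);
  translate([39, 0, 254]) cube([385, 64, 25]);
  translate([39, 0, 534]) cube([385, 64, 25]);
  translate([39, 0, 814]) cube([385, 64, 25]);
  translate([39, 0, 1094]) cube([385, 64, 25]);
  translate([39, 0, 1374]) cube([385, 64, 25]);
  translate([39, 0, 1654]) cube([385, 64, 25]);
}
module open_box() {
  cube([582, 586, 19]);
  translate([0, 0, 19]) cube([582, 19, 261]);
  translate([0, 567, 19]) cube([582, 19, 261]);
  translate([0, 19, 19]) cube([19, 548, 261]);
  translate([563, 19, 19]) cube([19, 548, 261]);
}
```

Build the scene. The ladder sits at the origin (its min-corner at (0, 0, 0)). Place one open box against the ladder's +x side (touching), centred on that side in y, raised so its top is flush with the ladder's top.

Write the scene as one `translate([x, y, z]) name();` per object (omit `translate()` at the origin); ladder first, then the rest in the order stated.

ladder();
translate([463, -261, 1593]) open_box();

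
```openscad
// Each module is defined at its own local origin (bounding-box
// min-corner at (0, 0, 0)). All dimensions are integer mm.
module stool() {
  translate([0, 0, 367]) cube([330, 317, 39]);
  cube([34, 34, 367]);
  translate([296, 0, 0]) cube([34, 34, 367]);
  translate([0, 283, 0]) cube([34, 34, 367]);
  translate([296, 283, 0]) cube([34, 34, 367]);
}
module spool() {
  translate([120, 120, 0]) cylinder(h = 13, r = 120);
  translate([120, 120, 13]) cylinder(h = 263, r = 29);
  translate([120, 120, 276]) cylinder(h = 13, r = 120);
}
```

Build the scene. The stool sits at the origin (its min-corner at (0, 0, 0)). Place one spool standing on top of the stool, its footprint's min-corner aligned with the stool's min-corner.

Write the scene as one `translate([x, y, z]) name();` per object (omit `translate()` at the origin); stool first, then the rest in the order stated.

stool();
translate([0, 0, 406]) spool();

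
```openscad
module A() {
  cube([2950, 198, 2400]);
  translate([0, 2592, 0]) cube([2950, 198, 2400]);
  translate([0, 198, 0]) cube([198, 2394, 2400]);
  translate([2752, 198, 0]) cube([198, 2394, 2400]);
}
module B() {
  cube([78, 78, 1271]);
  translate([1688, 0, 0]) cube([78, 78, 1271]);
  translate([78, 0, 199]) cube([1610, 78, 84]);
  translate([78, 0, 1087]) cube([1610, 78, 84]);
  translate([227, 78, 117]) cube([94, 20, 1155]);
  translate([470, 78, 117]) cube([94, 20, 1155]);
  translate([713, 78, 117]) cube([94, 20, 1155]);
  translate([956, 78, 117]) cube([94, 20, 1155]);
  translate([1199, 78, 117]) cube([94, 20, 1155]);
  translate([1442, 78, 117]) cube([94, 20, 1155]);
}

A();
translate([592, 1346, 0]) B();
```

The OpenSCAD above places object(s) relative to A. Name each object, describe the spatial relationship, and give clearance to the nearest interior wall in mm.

Clearances: x = 394, y = 1148; minimum 394 mm.

A is a house frame. B is a fence section. The fence section sits inside the house frame, centred. The clearance to the nearest interior wall is 394 mm.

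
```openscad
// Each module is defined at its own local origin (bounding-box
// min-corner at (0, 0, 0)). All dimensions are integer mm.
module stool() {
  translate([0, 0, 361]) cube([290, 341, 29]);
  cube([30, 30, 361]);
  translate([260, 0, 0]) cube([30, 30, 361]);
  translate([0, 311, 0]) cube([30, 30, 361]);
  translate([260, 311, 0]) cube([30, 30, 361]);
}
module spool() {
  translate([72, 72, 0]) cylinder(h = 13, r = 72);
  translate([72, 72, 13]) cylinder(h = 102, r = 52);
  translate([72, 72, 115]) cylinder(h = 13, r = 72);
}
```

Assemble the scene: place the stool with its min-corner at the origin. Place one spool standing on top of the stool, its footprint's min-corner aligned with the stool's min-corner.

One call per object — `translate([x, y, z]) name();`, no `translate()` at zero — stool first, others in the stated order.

stool();
translate([0, 0, 390]) spool();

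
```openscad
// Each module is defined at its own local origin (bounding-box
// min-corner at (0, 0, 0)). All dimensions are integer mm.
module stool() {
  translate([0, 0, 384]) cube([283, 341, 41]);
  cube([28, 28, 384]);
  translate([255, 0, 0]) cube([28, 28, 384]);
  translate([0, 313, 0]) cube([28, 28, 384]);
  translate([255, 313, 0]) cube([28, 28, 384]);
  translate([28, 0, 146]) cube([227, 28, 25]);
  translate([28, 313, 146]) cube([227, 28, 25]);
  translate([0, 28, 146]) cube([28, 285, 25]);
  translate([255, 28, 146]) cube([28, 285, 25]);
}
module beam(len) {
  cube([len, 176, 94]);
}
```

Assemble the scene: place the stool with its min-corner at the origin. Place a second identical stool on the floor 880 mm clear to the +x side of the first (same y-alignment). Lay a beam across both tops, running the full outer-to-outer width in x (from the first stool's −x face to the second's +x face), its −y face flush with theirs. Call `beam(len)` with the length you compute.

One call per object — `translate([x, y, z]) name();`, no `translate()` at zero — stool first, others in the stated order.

stool();
translate([1163, 0, 0]) stool();
translate([0, 0, 425]) beam(1446);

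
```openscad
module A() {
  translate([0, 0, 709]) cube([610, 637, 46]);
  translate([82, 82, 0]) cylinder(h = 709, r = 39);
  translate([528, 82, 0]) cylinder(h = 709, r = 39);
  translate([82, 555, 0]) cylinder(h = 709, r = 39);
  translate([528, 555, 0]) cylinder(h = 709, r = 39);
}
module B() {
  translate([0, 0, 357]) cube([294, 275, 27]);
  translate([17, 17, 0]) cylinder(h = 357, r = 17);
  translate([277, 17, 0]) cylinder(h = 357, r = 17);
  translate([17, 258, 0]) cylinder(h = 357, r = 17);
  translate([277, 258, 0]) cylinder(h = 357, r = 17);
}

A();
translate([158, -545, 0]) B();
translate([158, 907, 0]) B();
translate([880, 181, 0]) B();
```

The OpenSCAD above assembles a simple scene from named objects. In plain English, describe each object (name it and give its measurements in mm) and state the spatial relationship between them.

A is a table: top 610 mm (x) × 637 mm (y), 46 mm thick, upper face at z = 755 mm, on four round legs of 78 mm diameter, each leg's bounding box inset 43 mm from the nearest pair of top edges, running from z = 0 to the bottom of the top.

B is a four-legged stool. The seat is a 294×275×27 mm slab whose top surface is at z = 384 mm; four round legs, each 34 mm in diameter, run from the floor (z = 0) to the underside of the seat, each leg's axis is inset half a diameter from the nearest pair of seat edges (so the leg's bounding box is flush with the corner).

Three stools sit around the table at the −y, +y, +x sides.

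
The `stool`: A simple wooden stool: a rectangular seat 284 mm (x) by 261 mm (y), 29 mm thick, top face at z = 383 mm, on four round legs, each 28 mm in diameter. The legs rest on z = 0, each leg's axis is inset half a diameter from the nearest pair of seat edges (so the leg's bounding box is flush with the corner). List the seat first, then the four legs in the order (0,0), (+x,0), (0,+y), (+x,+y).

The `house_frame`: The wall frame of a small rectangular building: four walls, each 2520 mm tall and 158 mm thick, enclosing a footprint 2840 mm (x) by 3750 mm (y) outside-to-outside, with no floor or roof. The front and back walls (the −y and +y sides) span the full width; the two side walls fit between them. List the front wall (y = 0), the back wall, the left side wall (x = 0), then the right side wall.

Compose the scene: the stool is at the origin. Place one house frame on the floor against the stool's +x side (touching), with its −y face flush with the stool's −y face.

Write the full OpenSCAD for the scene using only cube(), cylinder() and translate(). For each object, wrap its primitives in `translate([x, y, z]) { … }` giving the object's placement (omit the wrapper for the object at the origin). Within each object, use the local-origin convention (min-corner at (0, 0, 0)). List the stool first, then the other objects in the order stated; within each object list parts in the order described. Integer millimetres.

translate([0, 0, 354]) cube([284, 261, 29]);
translate([14, 14, 0]) cylinder(h = 354, r = 14);
translate([270, 14, 0]) cylinder(h = 354, r = 14);
translate([14, 247, 0]) cylinder(h = 354, r = 14);
translate([270, 247, 0]) cylinder(h = 354, r = 14);
translate([284, 0, 0]) {
  cube([2840, 158, 2520]);
  translate([0, 3592, 0]) cube([2840, 158, 2520]);
  translate([0, 158, 0]) cube([158, 3434, 2520]);
  translate([2682, 158, 0]) cube([158, 3434, 2520]);
}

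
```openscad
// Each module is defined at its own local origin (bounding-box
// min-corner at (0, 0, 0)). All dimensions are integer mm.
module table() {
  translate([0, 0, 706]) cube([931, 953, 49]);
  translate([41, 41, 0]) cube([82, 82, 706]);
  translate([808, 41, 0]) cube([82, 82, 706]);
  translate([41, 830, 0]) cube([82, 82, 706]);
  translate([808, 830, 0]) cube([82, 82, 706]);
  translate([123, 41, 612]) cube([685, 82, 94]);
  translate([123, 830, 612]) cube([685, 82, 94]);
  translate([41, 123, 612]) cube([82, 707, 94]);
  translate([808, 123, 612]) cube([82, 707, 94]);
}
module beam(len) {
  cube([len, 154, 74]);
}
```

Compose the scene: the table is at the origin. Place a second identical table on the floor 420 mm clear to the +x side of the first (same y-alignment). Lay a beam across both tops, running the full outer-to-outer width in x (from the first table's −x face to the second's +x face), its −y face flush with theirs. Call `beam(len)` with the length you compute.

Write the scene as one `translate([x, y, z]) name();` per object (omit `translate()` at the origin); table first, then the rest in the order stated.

table();
translate([1351, 0, 0]) table();
translate([0, 0, 755]) beam(2282);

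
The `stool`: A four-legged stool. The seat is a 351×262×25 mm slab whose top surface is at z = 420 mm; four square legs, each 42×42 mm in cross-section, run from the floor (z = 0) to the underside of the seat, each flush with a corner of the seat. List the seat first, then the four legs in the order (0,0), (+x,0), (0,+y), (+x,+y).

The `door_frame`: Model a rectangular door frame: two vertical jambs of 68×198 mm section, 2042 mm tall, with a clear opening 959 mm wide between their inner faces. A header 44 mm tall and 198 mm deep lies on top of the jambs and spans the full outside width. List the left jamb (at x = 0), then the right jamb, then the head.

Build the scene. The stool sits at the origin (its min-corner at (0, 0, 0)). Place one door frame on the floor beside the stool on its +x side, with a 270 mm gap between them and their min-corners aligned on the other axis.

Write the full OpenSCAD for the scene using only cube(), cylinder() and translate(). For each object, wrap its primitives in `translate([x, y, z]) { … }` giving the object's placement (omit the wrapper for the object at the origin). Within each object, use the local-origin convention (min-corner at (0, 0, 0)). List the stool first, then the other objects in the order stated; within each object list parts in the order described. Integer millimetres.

translate([0, 0, 395]) cube([351, 262, 25]);
cube([42, 42, 395]);
translate([309, 0, 0]) cube([42, 42, 395]);
translate([0, 220, 0]) cube([42, 42, 395]);
translate([309, 220, 0]) cube([42, 42, 395]);
translate([621, 0, 0]) {
  cube([68, 198, 2042]);
  translate([1027, 0, 0]) cube([68, 198, 2042]);
  translate([0, 0, 2042]) cube([1095, 198, 44]);
}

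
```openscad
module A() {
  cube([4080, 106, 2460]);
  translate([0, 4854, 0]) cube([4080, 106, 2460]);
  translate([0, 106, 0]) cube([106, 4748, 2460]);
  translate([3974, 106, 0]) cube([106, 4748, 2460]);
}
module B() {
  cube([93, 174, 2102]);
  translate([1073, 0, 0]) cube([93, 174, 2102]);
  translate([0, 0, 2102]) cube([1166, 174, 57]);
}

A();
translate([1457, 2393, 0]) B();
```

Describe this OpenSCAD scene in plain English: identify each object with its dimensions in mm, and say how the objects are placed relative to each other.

A is the wall frame of a small rectangular building: four walls, each 2460 mm tall and 106 mm thick, enclosing a footprint 4080 mm (x) by 4960 mm (y) outside-to-outside, with no floor or roof. The front and back walls (the −y and +y sides) span the full width; the two side walls fit between them.

B is a rectangular door frame: two vertical jambs of 93×174 mm section, 2102 mm tall, with a clear opening 980 mm wide between their inner faces. A header 57 mm tall and 174 mm deep lies on top of the jambs and spans the full outside width.

The door frame sits inside the house frame, centred.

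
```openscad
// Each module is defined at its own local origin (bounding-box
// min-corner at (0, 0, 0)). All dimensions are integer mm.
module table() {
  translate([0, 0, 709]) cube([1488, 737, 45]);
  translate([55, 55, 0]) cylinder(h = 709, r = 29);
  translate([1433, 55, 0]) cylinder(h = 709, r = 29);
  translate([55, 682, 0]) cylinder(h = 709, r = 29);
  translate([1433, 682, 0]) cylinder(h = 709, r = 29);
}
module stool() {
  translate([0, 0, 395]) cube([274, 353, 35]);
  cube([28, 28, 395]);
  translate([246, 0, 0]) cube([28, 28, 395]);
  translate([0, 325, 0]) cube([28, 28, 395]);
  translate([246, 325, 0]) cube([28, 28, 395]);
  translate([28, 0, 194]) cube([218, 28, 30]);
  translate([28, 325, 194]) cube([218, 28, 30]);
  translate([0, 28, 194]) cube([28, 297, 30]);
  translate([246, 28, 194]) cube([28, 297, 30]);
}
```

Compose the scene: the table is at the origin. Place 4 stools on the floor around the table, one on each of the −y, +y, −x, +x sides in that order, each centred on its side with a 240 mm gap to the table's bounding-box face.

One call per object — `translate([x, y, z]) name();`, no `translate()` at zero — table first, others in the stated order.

table();
translate([607, -593, 0]) stool();
translate([607, 977, 0]) stool();
translate([-514, 192, 0]) stool();
translate([1728, 192, 0]) stool();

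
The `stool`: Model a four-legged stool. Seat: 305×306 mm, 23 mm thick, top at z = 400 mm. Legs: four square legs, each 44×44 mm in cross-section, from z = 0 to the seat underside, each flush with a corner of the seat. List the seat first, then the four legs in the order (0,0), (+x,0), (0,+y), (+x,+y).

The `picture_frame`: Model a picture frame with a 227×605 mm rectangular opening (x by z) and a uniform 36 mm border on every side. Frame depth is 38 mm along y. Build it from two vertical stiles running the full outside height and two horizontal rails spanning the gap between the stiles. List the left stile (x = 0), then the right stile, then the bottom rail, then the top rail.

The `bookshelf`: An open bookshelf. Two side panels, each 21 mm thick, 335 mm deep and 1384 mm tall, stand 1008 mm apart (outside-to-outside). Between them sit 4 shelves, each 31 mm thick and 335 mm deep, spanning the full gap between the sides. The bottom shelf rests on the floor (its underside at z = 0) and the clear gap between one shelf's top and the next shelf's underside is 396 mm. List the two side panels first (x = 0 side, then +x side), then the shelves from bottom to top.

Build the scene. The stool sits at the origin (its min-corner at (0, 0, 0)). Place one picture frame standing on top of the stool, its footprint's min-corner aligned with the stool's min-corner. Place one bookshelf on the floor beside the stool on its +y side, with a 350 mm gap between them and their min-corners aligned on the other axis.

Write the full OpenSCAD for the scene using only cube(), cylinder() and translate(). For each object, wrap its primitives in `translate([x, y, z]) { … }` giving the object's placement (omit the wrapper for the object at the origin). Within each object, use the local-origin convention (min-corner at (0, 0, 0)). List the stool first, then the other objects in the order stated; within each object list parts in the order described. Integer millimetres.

translate([0, 0, 377]) cube([305, 306, 23]);
cube([44, 44, 377]);
translate([261, 0, 0]) cube([44, 44, 377]);
translate([0, 262, 0]) cube([44, 44, 377]);
translate([261, 262, 0]) cube([44, 44, 377]);
translate([0, 0, 400]) {
  cube([36, 38, 677]);
  translate([263, 0, 0]) cube([36, 38, 677]);
  translate([36, 0, 0]) cube([227, 38, 36]);
  translate([36, 0, 641]) cube([227, 38, 36]);
}
translate([0, 656, 0]) {
  cube([21, 335, 1384]);
  translate([987, 0, 0]) cube([21, 335, 1384]);
  translate([21, 0, 0]) cube([966, 335, 31]);
  translate([21, 0, 427]) cube([966, 335, 31]);
  translate([21, 0, 854]) cube([966, 335, 31]);
  translate([21, 0, 1281]) cube([966, 335, 31]);
}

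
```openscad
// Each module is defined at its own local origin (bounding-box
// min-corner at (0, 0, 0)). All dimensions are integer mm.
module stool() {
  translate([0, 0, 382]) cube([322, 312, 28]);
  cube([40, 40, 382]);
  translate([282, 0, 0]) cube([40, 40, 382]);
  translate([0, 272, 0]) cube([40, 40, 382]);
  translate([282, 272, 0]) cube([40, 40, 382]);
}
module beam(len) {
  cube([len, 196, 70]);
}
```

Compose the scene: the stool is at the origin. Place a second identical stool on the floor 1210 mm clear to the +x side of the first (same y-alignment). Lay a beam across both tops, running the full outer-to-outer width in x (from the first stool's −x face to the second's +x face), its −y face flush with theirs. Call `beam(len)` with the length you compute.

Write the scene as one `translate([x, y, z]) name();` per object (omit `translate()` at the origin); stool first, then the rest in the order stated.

stool();
translate([1532, 0, 0]) stool();
translate([0, 0, 410]) beam(1854);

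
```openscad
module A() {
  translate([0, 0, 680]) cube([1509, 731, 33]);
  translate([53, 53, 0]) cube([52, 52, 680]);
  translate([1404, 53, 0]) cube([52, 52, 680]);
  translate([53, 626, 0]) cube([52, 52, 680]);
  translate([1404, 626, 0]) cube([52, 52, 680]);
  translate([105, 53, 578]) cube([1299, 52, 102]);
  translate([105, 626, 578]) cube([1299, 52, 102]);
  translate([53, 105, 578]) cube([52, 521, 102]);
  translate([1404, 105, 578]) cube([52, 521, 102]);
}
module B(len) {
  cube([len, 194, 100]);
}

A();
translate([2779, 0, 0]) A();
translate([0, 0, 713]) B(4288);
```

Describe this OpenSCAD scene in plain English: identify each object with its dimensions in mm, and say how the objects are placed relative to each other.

A is a rectangular dining table. The top is 1509×731×33 mm with its upper surface at z = 713 mm. It stands on four 52×52 mm square legs, each inset 53 mm from the nearest pair of top edges, running from the floor to the underside of the top. Four apron rails, 52 mm thick and 102 mm tall, run between adjacent legs with their top edges flush with the underside of the top and their outer faces flush with the legs' outer faces.

B is a rectangular beam 4288 mm long (x), 194 mm deep (y), 100 mm thick (z).

The beam spans the tops of two tables placed 1270 mm apart, resting at z = 713 mm.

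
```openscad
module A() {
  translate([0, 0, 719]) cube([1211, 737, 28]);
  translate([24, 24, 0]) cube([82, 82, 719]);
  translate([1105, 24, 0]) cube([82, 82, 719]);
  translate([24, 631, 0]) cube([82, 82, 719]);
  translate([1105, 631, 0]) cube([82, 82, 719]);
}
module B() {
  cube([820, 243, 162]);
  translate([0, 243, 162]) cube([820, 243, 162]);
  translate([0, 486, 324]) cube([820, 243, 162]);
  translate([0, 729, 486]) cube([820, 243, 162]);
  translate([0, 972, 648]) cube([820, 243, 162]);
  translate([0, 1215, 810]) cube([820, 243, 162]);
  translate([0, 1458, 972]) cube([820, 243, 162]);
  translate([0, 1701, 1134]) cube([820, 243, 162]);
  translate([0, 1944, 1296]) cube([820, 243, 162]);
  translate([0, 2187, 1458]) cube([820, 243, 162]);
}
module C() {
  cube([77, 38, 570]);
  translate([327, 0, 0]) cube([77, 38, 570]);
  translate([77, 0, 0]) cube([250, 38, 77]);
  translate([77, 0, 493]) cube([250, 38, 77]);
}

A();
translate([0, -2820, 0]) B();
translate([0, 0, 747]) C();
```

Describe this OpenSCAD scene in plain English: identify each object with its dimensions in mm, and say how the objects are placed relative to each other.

A is a table with a 1211×737 mm rectangular top, 28 mm thick, top surface at z = 747 mm, supported by four 82×82 mm square legs, each inset 24 mm from the nearest pair of top edges, running from the floor.

B is a straight staircase of 10 solid steps. Each step is 820 mm wide (x), 243 mm deep (y, the going) and 162 mm tall (the rise). The first step rests on the floor; each subsequent step sits one going further in +y and one rise higher in +z, directly behind and above the previous step with no overlap.

C is a rectangular picture frame lying in the x–z plane (depth along y). The opening is 250 mm wide (x) by 416 mm tall (z), surrounded by a border 77 mm wide on all four sides. The frame is 38 mm deep and is made of two full-height vertical stiles with two horizontal rails fitted between them.

The staircase is on the floor beside the table on its −y side. The picture frame is on top of the table.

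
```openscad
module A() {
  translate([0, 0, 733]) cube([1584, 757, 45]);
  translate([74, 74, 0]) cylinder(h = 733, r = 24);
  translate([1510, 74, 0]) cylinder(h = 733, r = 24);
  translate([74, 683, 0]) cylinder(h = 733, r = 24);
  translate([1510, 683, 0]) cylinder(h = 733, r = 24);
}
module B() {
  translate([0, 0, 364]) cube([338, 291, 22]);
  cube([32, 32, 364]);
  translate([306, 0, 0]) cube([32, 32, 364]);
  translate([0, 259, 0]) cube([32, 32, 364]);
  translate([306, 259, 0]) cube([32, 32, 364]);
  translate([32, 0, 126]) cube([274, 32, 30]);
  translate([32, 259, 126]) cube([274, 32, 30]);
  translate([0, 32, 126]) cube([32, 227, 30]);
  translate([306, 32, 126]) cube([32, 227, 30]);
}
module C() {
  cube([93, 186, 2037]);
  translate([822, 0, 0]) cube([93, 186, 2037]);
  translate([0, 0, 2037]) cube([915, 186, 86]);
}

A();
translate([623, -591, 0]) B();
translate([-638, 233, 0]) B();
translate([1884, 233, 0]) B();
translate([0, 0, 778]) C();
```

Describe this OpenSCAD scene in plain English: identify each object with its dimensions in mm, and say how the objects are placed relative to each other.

A is a rectangular dining table. The top is 1584×757×45 mm with its upper surface at z = 778 mm. It stands on four round legs of 48 mm diameter, each leg's bounding box inset 50 mm from the nearest pair of top edges, running from the floor to the underside of the top.

B is a four-legged stool. The seat is 338×291 mm, 22 mm thick, top at z = 386 mm. It stands on four square legs, each 32×32 mm in cross-section, from z = 0 to the seat underside, each flush with a corner of the seat. Four stretchers, 32 mm wide and 30 mm tall, connect adjacent legs with their undersides at z = 126 mm, each running between the inner faces of the legs it joins and aligned with the legs' outer faces on the other axis.

C is a door frame. The clear opening is 729 mm wide and 2037 mm high. Two 93 mm wide jambs, 186 mm deep, stand either side of the opening from the floor to the top of the opening. A 86 mm thick head sits across the top of both jambs, spanning the full outside width of the frame.

Three stools sit around the table at the −y, −x, +x sides. The door frame is on top of the table.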